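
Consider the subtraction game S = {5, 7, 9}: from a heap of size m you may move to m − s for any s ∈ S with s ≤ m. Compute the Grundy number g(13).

Compute g(0), g(1), … for moves {5, 7, 9}:
k:     0  1  2  3  4  5  6  7  8  9 10 11 12 13
g(k):  0  0  0  0  0  1  1  1  1  1  2  2  2  2
So g(13) = 2.

2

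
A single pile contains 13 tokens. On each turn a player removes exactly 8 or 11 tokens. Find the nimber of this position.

1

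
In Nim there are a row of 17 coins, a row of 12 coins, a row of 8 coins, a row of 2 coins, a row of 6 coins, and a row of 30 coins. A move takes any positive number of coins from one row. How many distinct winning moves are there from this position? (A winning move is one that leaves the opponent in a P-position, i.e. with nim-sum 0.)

3

Compute the nim-sum pairwise:
17 XOR 12 = 29
29 XOR 8 = 21
21 XOR 2 = 23
23 XOR 6 = 17
17 XOR 30 = 15
The overall nim-sum is X = 15. A row of size p has a winning move iff p XOR X < p (reduce it to p XOR X).
  17: 17 XOR 15 = 30 ≥ 17 — no move.
  12: 12 XOR 15 = 3 < 12 — winning move (to 3).
  8: 8 XOR 15 = 7 < 8 — winning move (to 7).
  2: 2 XOR 15 = 13 ≥ 2 — no move.
  6: 6 XOR 15 = 9 ≥ 6 — no move.
  30: 30 XOR 15 = 17 < 30 — winning move (to 17).
That gives 3 winning moves.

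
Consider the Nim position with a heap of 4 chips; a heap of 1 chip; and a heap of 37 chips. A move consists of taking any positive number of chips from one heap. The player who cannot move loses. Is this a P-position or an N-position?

Bitwise XOR of the heap sizes:
  000100  (4)
  000001  (1)
  100101  (37)
  ------
  100000  (32)
The nim-sum is 32 ≠ 0, so this is an N-position: the player to move can win.

N-position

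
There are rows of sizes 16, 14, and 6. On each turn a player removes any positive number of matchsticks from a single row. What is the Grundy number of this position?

24

Nim-sum: 16 ^ 14 ^ 6 = 24.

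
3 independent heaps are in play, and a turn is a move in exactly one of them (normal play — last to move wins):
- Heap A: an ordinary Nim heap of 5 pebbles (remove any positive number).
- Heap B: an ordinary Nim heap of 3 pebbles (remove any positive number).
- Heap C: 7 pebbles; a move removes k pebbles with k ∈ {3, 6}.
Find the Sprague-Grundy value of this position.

Heap A is a plain Nim heap of size 5, so its Grundy value is 5.
Heap B is a plain Nim heap of size 3, so its Grundy value is 3.
Grundy values for heap C (subtraction set {3, 6}):
k:     0  1  2  3  4  5  6  7
g(k):  0  0  0  1  1  1  2  2
So g(7) = 2.
The value of a disjunctive sum is the nim-sum of the parts.
Combined value = 5 XOR 3 XOR 2 = 4.

4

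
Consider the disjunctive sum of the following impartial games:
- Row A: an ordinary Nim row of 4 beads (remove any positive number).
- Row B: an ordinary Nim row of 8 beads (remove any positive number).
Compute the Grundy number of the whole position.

12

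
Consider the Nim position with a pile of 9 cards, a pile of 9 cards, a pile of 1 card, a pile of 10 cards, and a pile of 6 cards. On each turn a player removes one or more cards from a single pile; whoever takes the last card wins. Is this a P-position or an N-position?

Compute the nim-sum pairwise:
9 XOR 9 = 0
0 XOR 1 = 1
1 XOR 10 = 11
11 XOR 6 = 13
The nim-sum is 13 ≠ 0, so this is an N-position: the player to move can win.

N-position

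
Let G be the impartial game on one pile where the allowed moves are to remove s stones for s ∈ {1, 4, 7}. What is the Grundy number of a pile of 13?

0

Compute g(0), g(1), … for moves {1, 4, 7}:
g(0) = mex{} = 0
g(1) = mex{0} = 1
g(2) = mex{1} = 0
g(3) = mex{0} = 1
g(4) = mex{0,1} = 2
g(5) = mex{1,2} = 0
g(6) = mex{0} = 1
g(7) = mex{0,1} = 2
g(8) = mex{1,2} = 0
g(9) = mex{0} = 1
g(10) = mex{1} = 0
g(11) = mex{0,2} = 1
g(12) = mex{0,1} = 2
g(13) = mex{1,2} = 0
So g(13) = 0.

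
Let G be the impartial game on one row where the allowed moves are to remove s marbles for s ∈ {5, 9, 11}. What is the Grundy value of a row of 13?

Compute g(0), g(1), … for moves {5, 9, 11}:
k:     0  1  2  3  4  5  6  7  8  9 10 11 12 13
g(k):  0  0  0  0  0  1  1  1  1  1  2  2  2  2
So g(13) = 2.

2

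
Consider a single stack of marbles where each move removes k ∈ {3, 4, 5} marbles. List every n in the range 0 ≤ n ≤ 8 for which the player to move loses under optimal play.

Compute g(0), g(1), … for moves {3, 4, 5}:
g(0) = mex{} = 0
g(1) = mex{} = 0
g(2) = mex{} = 0
g(3) = mex{0} = 1
g(4) = mex{0} = 1
g(5) = mex{0} = 1
g(6) = mex{0,1} = 2
g(7) = mex{0,1} = 2
g(8) = mex{1} = 0
The P-positions (g = 0) in 0..8 are 0, 1, 2, 8.

0, 1, 2, 8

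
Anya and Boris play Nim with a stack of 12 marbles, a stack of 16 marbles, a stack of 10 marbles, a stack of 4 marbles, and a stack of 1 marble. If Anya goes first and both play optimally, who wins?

In binary:
  01100  (12)
  10000  (16)
  01010  (10)
  00100  (4)
  00001  (1)
  -----
  10011  (19)
The nim-sum is 19 ≠ 0, so this is an N-position: the player to move can win; Anya has a winning move.

Anya wins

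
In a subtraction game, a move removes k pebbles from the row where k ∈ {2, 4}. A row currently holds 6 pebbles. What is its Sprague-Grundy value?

0

Compute g(0), g(1), … for moves {2, 4}:
k:     0  1  2  3  4  5  6
g(k):  0  0  1  1  2  2  0
So g(6) = 0.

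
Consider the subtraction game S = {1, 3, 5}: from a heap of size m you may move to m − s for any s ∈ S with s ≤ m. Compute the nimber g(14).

0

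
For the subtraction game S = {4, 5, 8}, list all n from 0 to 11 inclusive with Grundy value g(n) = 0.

0, 1, 2, 3

Build the Grundy sequence with g(k) = mex{g(k−s) : s ∈ {4, 5, 8}, s ≤ k}:
k:     0  1  2  3  4  5  6  7  8  9 10 11
g(k):  0  0  0  0  1  1  1  1  2  2  2  2
The P-positions (g = 0) in 0..11 are 0, 1, 2, 3.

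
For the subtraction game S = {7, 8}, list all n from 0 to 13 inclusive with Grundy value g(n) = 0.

0, 1, 2, 3, 4, 5, 6

Grundy values for subtraction set {7, 8}:
k:     0  1  2  3  4  5  6  7  8  9 10 11 12 13
g(k):  0  0  0  0  0  0  0  1  1  1  1  1  1  1
The P-positions (g = 0) in 0..13 are 0, 1, 2, 3, 4, 5, 6.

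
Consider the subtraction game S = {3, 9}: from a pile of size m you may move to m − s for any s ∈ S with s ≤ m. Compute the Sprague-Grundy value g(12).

0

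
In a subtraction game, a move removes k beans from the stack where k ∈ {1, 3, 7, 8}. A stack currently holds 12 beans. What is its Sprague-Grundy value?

Grundy values for subtraction set {1, 3, 7, 8}:
g(0) = mex{} = 0
g(1) = mex{0} = 1
g(2) = mex{1} = 0
g(3) = mex{0} = 1
g(4) = mex{1} = 0
g(5) = mex{0} = 1
g(6) = mex{1} = 0
g(7) = mex{0} = 1
g(8) = mex{0,1} = 2
g(9) = mex{0,1,2} = 3
g(10) = mex{0,1,3} = 2
g(11) = mex{0,1,2} = 3
g(12) = mex{0,1,3} = 2
So g(12) = 2.

2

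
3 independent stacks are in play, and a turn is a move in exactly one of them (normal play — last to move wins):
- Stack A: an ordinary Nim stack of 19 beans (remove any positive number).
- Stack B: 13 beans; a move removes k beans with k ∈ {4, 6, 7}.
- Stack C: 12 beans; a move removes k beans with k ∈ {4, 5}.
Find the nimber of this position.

Stack A is a plain Nim stack of size 19, so its Grundy value is 19.
Build the Grundy sequence for stack B with g(k) = mex{g(k−s) : s ∈ {4, 6, 7}, s ≤ k}:
k:     0  1  2  3  4  5  6  7  8  9 10 11 12 13
g(k):  0  0  0  0  1  1  1  1  2  2  2  0  0  0
So g(13) = 0.
Grundy values for stack C (subtraction set {4, 5}):
k:     0  1  2  3  4  5  6  7  8  9 10 11 12
g(k):  0  0  0  0  1  1  1  1  2  0  0  0  0
So g(12) = 0.
By the Sprague-Grundy theorem, the Grundy value of a sum of independent games is the XOR of the component values.
Combined value = 19 XOR 0 XOR 0 = 19.

19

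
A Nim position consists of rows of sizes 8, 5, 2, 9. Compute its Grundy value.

6

Nim-sum: 8 ^ 5 ^ 2 ^ 9 = 6.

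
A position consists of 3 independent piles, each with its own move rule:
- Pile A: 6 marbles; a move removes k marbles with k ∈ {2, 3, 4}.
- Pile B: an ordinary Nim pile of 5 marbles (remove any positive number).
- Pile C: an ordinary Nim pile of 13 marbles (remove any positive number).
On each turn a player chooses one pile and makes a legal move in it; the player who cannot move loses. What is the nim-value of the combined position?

Build the Grundy sequence for pile A with g(k) = mex{g(k−s) : s ∈ {2, 3, 4}, s ≤ k}:
g(0) = mex{} = 0
g(1) = mex{} = 0
g(2) = mex{0} = 1
g(3) = mex{0} = 1
g(4) = mex{0,1} = 2
g(5) = mex{0,1} = 2
g(6) = mex{1,2} = 0
So g(6) = 0.
Pile B is a plain Nim pile of size 5, so its Grundy value is 5.
Pile C is a plain Nim pile of size 13, so its Grundy value is 13.
The value of a disjunctive sum is the nim-sum of the parts.
Combined value = 0 XOR 5 XOR 13 = 8.

8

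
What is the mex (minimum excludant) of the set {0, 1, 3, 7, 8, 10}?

The values 0, 1 are all present; 2 is the first non-negative integer missing from the set.

2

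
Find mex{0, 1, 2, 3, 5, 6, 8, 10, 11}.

4

The values 0, 1, 2, 3 are all present; 4 is the first non-negative integer missing from the set.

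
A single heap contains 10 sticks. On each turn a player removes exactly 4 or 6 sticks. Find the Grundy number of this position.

0

Grundy values for subtraction set {4, 6}:
k:     0  1  2  3  4  5  6  7  8  9 10
g(k):  0  0  0  0  1  1  1  1  2  2  0
So g(10) = 0.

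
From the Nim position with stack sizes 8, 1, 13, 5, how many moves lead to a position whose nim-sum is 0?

Write each in binary and XOR column by column:
  1000  (8)
  0001  (1)
  1101  (13)
  0101  (5)
  ----
  0001  (1)
The overall nim-sum is X = 1. A stack of size p has a winning move iff p XOR X < p (reduce it to p XOR X).
  8: 8 XOR 1 = 9 ≥ 8 — no move.
  1: 1 XOR 1 = 0 < 1 — winning move (to 0).
  13: 13 XOR 1 = 12 < 13 — winning move (to 12).
  5: 5 XOR 1 = 4 < 5 — winning move (to 4).
That gives 3 winning moves.

3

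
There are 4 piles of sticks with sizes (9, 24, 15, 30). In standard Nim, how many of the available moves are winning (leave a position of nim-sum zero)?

Compute the nim-sum pairwise:
9 ^ 24 = 17
17 ^ 15 = 30
30 ^ 30 = 0
The nim-sum is already 0, so every move leaves a nonzero nim-sum — there are no winning moves.

0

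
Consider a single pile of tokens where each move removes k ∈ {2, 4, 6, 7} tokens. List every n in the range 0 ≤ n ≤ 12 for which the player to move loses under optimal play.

Grundy values for subtraction set {2, 4, 6, 7}:
k:     0  1  2  3  4  5  6  7  8  9 10 11 12
g(k):  0  0  1  1  2  2  3  3  4  0  0  1  1
The P-positions (g = 0) in 0..12 are 0, 1, 9, 10.

0, 1, 9, 10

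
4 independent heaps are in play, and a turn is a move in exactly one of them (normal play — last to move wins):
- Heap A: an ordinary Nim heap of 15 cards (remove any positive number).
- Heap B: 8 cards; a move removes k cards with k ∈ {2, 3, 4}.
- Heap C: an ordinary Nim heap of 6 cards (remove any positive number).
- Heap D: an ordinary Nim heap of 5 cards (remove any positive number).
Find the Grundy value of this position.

13

Heap A is a plain Nim heap of size 15, so its Grundy value is 15.
Build the Grundy sequence for heap B with g(k) = mex{g(k−s) : s ∈ {2, 3, 4}, s ≤ k}:
k:     0  1  2  3  4  5  6  7  8
g(k):  0  0  1  1  2  2  0  0  1
So g(8) = 1.
Heap C is a plain Nim heap of size 6, so its Grundy value is 6.
Heap D is a plain Nim heap of size 5, so its Grundy value is 5.
By the Sprague-Grundy theorem, the Grundy value of a sum of independent games is the XOR of the component values.
Combined value = 15 ⊕ 1 ⊕ 6 ⊕ 5 = 13.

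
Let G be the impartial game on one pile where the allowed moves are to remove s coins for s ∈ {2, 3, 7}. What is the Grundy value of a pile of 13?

1

Grundy values for subtraction set {2, 3, 7}:
k:     0  1  2  3  4  5  6  7  8  9 10 11 12 13
g(k):  0  0  1  1  2  0  0  1  1  2  0  0  1  1
So g(13) = 1.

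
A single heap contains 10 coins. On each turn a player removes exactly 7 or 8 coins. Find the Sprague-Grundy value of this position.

1

Grundy values for subtraction set {7, 8}:
k:     0  1  2  3  4  5  6  7  8  9 10
g(k):  0  0  0  0  0  0  0  1  1  1  1
So g(10) = 1.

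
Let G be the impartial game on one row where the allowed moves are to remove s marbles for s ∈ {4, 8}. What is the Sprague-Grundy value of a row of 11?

2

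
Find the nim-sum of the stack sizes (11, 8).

Compute the nim-sum pairwise:
11 ⊕ 8 = 3

3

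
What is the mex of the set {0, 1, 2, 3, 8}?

4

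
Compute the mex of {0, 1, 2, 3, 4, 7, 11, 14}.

5

The values 0, 1, 2, 3, 4 are all present; 5 is the first non-negative integer missing from the set.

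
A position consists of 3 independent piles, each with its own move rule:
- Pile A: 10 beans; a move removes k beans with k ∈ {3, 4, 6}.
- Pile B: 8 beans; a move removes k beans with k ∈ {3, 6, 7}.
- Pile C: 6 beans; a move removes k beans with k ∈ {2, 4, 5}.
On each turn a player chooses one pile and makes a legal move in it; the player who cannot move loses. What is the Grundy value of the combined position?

Grundy values for pile A (subtraction set {3, 4, 6}):
k:     0  1  2  3  4  5  6  7  8  9 10
g(k):  0  0  0  1  1  1  2  2  2  0  0
So g(10) = 0.
Build the Grundy sequence for pile B with g(k) = mex{g(k−s) : s ∈ {3, 6, 7}, s ≤ k}:
g(0) = mex{} = 0
g(1) = mex{} = 0
g(2) = mex{} = 0
g(3) = mex{0} = 1
g(4) = mex{0} = 1
g(5) = mex{0} = 1
g(6) = mex{0,1} = 2
g(7) = mex{0,1} = 2
g(8) = mex{0,1} = 2
So g(8) = 2.
Build the Grundy sequence for pile C with g(k) = mex{g(k−s) : s ∈ {2, 4, 5}, s ≤ k}:
k:     0  1  2  3  4  5  6
g(k):  0  0  1  1  2  2  3
So g(6) = 3.
The value of a disjunctive sum is the nim-sum of the parts.
Combined value = 0 XOR 2 XOR 3 = 1.

1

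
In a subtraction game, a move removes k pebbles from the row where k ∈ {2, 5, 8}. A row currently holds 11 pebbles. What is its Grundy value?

0

Build the Grundy sequence with g(k) = mex{g(k−s) : s ∈ {2, 5, 8}, s ≤ k}:
g(0) = mex{} = 0
g(1) = mex{} = 0
g(2) = mex{0} = 1
g(3) = mex{0} = 1
g(4) = mex{1} = 0
g(5) = mex{0,1} = 2
g(6) = mex{0} = 1
g(7) = mex{1,2} = 0
g(8) = mex{0,1} = 2
g(9) = mex{0} = 1
g(10) = mex{1,2} = 0
g(11) = mex{1} = 0
So g(11) = 0.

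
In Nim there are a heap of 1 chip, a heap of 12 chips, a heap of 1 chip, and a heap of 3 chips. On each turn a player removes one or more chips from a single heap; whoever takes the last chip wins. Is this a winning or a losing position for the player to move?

Nim-sum: 1 XOR 12 XOR 1 XOR 3 = 15.
The nim-sum is 15 ≠ 0, so this is an N-position: the player to move can win.

Winning position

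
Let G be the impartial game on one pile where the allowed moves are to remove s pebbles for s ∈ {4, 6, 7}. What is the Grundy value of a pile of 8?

2

Compute g(0), g(1), … for moves {4, 6, 7}:
k:     0  1  2  3  4  5  6  7  8
g(k):  0  0  0  0  1  1  1  1  2
So g(8) = 2.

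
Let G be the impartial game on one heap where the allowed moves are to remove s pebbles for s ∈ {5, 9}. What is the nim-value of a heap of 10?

Grundy values for subtraction set {5, 9}:
g(0) = mex{} = 0
g(1) = mex{} = 0
g(2) = mex{} = 0
g(3) = mex{} = 0
g(4) = mex{} = 0
g(5) = mex{0} = 1
g(6) = mex{0} = 1
g(7) = mex{0} = 1
g(8) = mex{0} = 1
g(9) = mex{0} = 1
g(10) = mex{0,1} = 2
So g(10) = 2.

2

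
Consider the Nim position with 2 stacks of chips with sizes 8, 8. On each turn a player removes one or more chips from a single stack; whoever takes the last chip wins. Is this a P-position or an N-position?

P-position

Compute the nim-sum pairwise:
8 ^ 8 = 0
The nim-sum is 0, so this is a P-position: the player to move is in a losing position under optimal play.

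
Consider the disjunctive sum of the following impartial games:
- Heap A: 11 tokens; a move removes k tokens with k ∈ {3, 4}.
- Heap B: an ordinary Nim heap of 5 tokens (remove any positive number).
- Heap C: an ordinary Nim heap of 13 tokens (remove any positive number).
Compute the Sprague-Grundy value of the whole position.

9

Build the Grundy sequence for heap A with g(k) = mex{g(k−s) : s ∈ {3, 4}, s ≤ k}:
k:     0  1  2  3  4  5  6  7  8  9 10 11
g(k):  0  0  0  1  1  1  2  0  0  0  1  1
So g(11) = 1.
Heap B is a plain Nim heap of size 5, so its Grundy value is 5.
Heap C is a plain Nim heap of size 13, so its Grundy value is 13.
The value of a disjunctive sum is the nim-sum of the parts.
Combined value = 1 ⊕ 5 ⊕ 13 = 9.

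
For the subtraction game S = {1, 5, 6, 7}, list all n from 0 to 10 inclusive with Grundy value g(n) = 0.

Compute g(0), g(1), … for moves {1, 5, 6, 7}:
k:     0  1  2  3  4  5  6  7  8  9 10
g(k):  0  1  0  1  0  1  2  3  2  3  2
The P-positions (g = 0) in 0..10 are 0, 2, 4.

0, 2, 4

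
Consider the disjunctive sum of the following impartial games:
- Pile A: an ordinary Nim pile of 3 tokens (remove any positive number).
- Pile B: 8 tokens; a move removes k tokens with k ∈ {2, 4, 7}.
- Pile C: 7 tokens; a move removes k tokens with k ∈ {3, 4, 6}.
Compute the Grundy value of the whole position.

0

Pile A is a plain Nim pile of size 3, so its Grundy value is 3.
Grundy values for pile B (subtraction set {2, 4, 7}):
k:     0  1  2  3  4  5  6  7  8
g(k):  0  0  1  1  2  2  0  3  1
So g(8) = 1.
Build the Grundy sequence for pile C with g(k) = mex{g(k−s) : s ∈ {3, 4, 6}, s ≤ k}:
g(0) = mex{} = 0
g(1) = mex{} = 0
g(2) = mex{} = 0
g(3) = mex{0} = 1
g(4) = mex{0} = 1
g(5) = mex{0} = 1
g(6) = mex{0,1} = 2
g(7) = mex{0,1} = 2
So g(7) = 2.
By the Sprague-Grundy theorem, the Grundy value of a sum of independent games is the XOR of the component values.
Combined value = 3 XOR 1 XOR 2 = 0.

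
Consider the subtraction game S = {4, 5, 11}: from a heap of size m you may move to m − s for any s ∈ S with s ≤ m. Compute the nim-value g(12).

3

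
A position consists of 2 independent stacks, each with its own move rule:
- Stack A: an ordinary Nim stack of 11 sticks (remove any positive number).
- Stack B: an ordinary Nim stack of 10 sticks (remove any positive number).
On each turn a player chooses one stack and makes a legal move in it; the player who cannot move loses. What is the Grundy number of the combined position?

1

Stack A is a plain Nim stack of size 11, so its Grundy value is 11.
Stack B is a plain Nim stack of size 10, so its Grundy value is 10.
The value of a disjunctive sum is the nim-sum of the parts.
Combined value = 11 XOR 10 = 1.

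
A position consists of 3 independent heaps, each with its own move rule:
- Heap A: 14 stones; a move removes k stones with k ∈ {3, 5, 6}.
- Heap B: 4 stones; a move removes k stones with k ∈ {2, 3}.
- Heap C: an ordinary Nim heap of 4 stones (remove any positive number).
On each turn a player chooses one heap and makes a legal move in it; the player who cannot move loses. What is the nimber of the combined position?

7

For heap A, compute g(0), g(1), … with moves {3, 5, 6}:
g(0) = mex{} = 0
g(1) = mex{} = 0
g(2) = mex{} = 0
g(3) = mex{0} = 1
g(4) = mex{0} = 1
g(5) = mex{0} = 1
g(6) = mex{0,1} = 2
g(7) = mex{0,1} = 2
g(8) = mex{0,1} = 2
g(9) = mex{1,2} = 0
g(10) = mex{1,2} = 0
g(11) = mex{1,2} = 0
g(12) = mex{0,2} = 1
g(13) = mex{0,2} = 1
g(14) = mex{0,2} = 1
So g(14) = 1.
Build the Grundy sequence for heap B with g(k) = mex{g(k−s) : s ∈ {2, 3}, s ≤ k}:
g(0) = mex{} = 0
g(1) = mex{} = 0
g(2) = mex{0} = 1
g(3) = mex{0} = 1
g(4) = mex{0,1} = 2
So g(4) = 2.
Heap C is a plain Nim heap of size 4, so its Grundy value is 4.
By the Sprague-Grundy theorem, the Grundy value of a sum of independent games is the XOR of the component values.
Combined value = 1 XOR 2 XOR 4 = 7.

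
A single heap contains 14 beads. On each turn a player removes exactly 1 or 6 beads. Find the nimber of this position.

0

Compute g(0), g(1), … for moves {1, 6}:
k:     0  1  2  3  4  5  6  7  8  9 10 11 12 13 14
g(k):  0  1  0  1  0  1  2  0  1  0  1  0  1  2  0
So g(14) = 0.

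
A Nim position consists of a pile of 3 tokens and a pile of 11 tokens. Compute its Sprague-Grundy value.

8

Nim-sum: 3 XOR 11 = 8.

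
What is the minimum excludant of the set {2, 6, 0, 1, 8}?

3

The values 0, 1, 2 are all present; 3 is the first non-negative integer missing from the set.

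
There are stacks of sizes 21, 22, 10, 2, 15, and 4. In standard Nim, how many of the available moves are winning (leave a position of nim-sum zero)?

Bitwise XOR of the heap sizes:
  10101  (21)
  10110  (22)
  01010  (10)
  00010  (2)
  01111  (15)
  00100  (4)
  -----
  00000  (0)
The nim-sum is already 0, so every move leaves a nonzero nim-sum — there are no winning moves.

0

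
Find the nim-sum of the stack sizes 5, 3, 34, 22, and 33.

19

Nim-sum: 5 ^ 3 ^ 34 ^ 22 ^ 33 = 19.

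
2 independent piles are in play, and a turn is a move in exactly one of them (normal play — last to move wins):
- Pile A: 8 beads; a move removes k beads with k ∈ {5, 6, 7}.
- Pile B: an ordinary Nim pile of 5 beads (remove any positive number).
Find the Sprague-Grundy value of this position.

4

Grundy values for pile A (subtraction set {5, 6, 7}):
g(0) = mex{} = 0
g(1) = mex{} = 0
g(2) = mex{} = 0
g(3) = mex{} = 0
g(4) = mex{} = 0
g(5) = mex{0} = 1
g(6) = mex{0} = 1
g(7) = mex{0} = 1
g(8) = mex{0} = 1
So g(8) = 1.
Pile B is a plain Nim pile of size 5, so its Grundy value is 5.
By the Sprague-Grundy theorem, the Grundy value of a sum of independent games is the XOR of the component values.
Combined value = 1 XOR 5 = 4.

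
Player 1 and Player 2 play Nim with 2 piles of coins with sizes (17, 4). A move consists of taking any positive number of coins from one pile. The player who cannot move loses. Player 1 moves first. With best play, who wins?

Player 1 wins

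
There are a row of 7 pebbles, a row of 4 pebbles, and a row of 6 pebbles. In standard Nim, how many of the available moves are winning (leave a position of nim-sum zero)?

3

Nim-sum: 7 ⊕ 4 ⊕ 6 = 5.
The overall nim-sum is X = 5. A row of size p has a winning move iff p XOR X < p (reduce it to p XOR X).
  7: 7 XOR 5 = 2 < 7 — winning move (to 2).
  4: 4 XOR 5 = 1 < 4 — winning move (to 1).
  6: 6 XOR 5 = 3 < 6 — winning move (to 3).
That gives 3 winning moves.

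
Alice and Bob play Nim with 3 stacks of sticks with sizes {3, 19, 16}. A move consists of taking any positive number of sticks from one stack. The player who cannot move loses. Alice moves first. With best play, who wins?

Compute the nim-sum pairwise:
3 ^ 19 = 16
16 ^ 16 = 0
The nim-sum is 0, so this is a P-position: the player to move is in a losing position under optimal play; Alice is about to move from it and so loses — Bob wins.

Bob wins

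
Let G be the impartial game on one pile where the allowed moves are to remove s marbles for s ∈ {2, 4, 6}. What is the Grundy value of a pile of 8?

0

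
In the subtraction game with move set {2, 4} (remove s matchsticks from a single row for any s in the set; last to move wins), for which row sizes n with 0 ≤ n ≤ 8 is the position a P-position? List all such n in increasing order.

0, 1, 6, 7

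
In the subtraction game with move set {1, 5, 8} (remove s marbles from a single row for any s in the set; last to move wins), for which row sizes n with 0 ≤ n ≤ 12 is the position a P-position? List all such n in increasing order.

0, 2, 4, 6

Build the Grundy sequence with g(k) = mex{g(k−s) : s ∈ {1, 5, 8}, s ≤ k}:
g(0) = mex{} = 0
g(1) = mex{0} = 1
g(2) = mex{1} = 0
g(3) = mex{0} = 1
g(4) = mex{1} = 0
g(5) = mex{0} = 1
g(6) = mex{1} = 0
g(7) = mex{0} = 1
g(8) = mex{0,1} = 2
g(9) = mex{0,1,2} = 3
g(10) = mex{0,1,3} = 2
g(11) = mex{0,1,2} = 3
g(12) = mex{0,1,3} = 2
The P-positions (g = 0) in 0..12 are 0, 2, 4, 6.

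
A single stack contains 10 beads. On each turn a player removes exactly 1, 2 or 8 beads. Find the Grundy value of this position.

1

Compute g(0), g(1), … for moves {1, 2, 8}:
g(0) = mex{} = 0
g(1) = mex{0} = 1
g(2) = mex{0,1} = 2
g(3) = mex{1,2} = 0
g(4) = mex{0,2} = 1
g(5) = mex{0,1} = 2
g(6) = mex{1,2} = 0
g(7) = mex{0,2} = 1
g(8) = mex{0,1} = 2
g(9) = mex{1,2} = 0
g(10) = mex{0,2} = 1
So g(10) = 1.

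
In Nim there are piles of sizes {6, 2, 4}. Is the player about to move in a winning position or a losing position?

Losing position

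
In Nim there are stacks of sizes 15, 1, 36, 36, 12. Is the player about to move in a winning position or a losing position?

Winning position

In binary:
  001111  (15)
  000001  (1)
  100100  (36)
  100100  (36)
  001100  (12)
  ------
  000010  (2)
The nim-sum is 2 ≠ 0, so this is an N-position: the player to move can win.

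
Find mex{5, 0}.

1

0 is in the set but 1 is not, so the mex is 1.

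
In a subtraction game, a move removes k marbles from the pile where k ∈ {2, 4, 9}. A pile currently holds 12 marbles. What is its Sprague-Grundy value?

Compute g(0), g(1), … for moves {2, 4, 9}:
g(0) = mex{} = 0
g(1) = mex{} = 0
g(2) = mex{0} = 1
g(3) = mex{0} = 1
g(4) = mex{0,1} = 2
g(5) = mex{0,1} = 2
g(6) = mex{1,2} = 0
g(7) = mex{1,2} = 0
g(8) = mex{0,2} = 1
g(9) = mex{0,2} = 1
g(10) = mex{0,1} = 2
g(11) = mex{0,1} = 2
g(12) = mex{1,2} = 0
So g(12) = 0.

0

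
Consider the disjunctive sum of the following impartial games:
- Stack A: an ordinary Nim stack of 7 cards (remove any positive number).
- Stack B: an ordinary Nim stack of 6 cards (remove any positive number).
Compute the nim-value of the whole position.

Stack A is a plain Nim stack of size 7, so its Grundy value is 7.
Stack B is a plain Nim stack of size 6, so its Grundy value is 6.
By the Sprague-Grundy theorem, the Grundy value of a sum of independent games is the XOR of the component values.
Combined value = 7 ⊕ 6 = 1.

1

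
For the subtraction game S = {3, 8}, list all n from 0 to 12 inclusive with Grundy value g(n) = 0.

0, 1, 2, 6, 7, 11, 12

Build the Grundy sequence with g(k) = mex{g(k−s) : s ∈ {3, 8}, s ≤ k}:
k:     0  1  2  3  4  5  6  7  8  9 10 11 12
g(k):  0  0  0  1  1  1  0  0  2  1  1  0  0
The P-positions (g = 0) in 0..12 are 0, 1, 2, 6, 7, 11, 12.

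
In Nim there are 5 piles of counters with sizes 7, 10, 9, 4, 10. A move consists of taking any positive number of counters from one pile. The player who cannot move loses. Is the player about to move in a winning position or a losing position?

Nim-sum: 7 ^ 10 ^ 9 ^ 4 ^ 10 = 10.
The nim-sum is 10 ≠ 0, so this is an N-position: the player to move can win.

Winning position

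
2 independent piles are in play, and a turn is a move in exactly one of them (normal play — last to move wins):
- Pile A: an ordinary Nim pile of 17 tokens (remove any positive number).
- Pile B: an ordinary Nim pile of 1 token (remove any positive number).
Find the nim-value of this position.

Pile A is a plain Nim pile of size 17, so its Grundy value is 17.
Pile B is a plain Nim pile of size 1, so its Grundy value is 1.
By the Sprague-Grundy theorem, the Grundy value of a sum of independent games is the XOR of the component values.
Combined value = 17 XOR 1 = 16.

16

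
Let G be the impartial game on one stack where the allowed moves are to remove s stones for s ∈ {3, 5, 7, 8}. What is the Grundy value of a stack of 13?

0

Grundy values for subtraction set {3, 5, 7, 8}:
k:     0  1  2  3  4  5  6  7  8  9 10 11 12 13
g(k):  0  0  0  1  1  1  2  2  2  3  3  0  0  0
So g(13) = 0.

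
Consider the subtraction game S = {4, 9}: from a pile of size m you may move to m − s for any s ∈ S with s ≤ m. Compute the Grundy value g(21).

0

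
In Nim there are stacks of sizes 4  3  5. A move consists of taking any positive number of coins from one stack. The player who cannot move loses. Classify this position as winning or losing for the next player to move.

Nim-sum: 4 ⊕ 3 ⊕ 5 = 2.
The nim-sum is 2 ≠ 0, so this is an N-position: the player to move can win.

Winning position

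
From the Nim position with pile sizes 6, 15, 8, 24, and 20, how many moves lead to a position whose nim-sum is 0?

3

In binary:
  00110  (6)
  01111  (15)
  01000  (8)
  11000  (24)
  10100  (20)
  -----
  01101  (13)
The overall nim-sum is X = 13. A pile of size p has a winning move iff p XOR X < p (reduce it to p XOR X).
  6: 6 XOR 13 = 11 ≥ 6 — no move.
  15: 15 XOR 13 = 2 < 15 — winning move (to 2).
  8: 8 XOR 13 = 5 < 8 — winning move (to 5).
  24: 24 XOR 13 = 21 < 24 — winning move (to 21).
  20: 20 XOR 13 = 25 ≥ 20 — no move.
That gives 3 winning moves.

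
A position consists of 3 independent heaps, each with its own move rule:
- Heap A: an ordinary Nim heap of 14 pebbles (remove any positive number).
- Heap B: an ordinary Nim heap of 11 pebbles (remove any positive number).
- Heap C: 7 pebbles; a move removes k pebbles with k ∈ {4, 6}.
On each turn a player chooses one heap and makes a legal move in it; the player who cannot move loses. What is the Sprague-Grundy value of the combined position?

4

Heap A is a plain Nim heap of size 14, so its Grundy value is 14.
Heap B is a plain Nim heap of size 11, so its Grundy value is 11.
For heap C, compute g(0), g(1), … with moves {4, 6}:
k:     0  1  2  3  4  5  6  7
g(k):  0  0  0  0  1  1  1  1
So g(7) = 1.
By the Sprague-Grundy theorem, the Grundy value of a sum of independent games is the XOR of the component values.
Combined value = 14 XOR 11 XOR 1 = 4.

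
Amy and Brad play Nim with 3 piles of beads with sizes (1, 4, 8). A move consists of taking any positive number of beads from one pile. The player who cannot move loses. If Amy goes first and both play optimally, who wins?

Nim-sum: 1 ^ 4 ^ 8 = 13.
The nim-sum is 13 ≠ 0, so this is an N-position: the player to move can win; Amy has a winning move.

Amy wins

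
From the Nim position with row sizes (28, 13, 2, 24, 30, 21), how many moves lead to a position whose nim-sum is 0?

Bitwise XOR of the heap sizes:
  11100  (28)
  01101  (13)
  00010  (2)
  11000  (24)
  11110  (30)
  10101  (21)
  -----
  00000  (0)
The nim-sum is already 0, so every move leaves a nonzero nim-sum — there are no winning moves.

0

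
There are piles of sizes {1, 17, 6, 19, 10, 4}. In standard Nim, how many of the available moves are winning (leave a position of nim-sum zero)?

Nim-sum: 1 ⊕ 17 ⊕ 6 ⊕ 19 ⊕ 10 ⊕ 4 = 11.
The overall nim-sum is X = 11. A pile of size p has a winning move iff p XOR X < p (reduce it to p XOR X).
  1: 1 XOR 11 = 10 ≥ 1 — no move.
  17: 17 XOR 11 = 26 ≥ 17 — no move.
  6: 6 XOR 11 = 13 ≥ 6 — no move.
  19: 19 XOR 11 = 24 ≥ 19 — no move.
  10: 10 XOR 11 = 1 < 10 — winning move (to 1).
  4: 4 XOR 11 = 15 ≥ 4 — no move.
That gives 1 winning move.

1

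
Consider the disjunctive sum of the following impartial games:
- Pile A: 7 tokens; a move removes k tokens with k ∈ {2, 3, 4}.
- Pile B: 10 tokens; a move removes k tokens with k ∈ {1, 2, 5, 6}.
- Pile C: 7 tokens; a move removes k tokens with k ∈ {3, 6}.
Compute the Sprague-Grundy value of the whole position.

For pile A, compute g(0), g(1), … with moves {2, 3, 4}:
k:     0  1  2  3  4  5  6  7
g(k):  0  0  1  1  2  2  0  0
So g(7) = 0.
Build the Grundy sequence for pile B with g(k) = mex{g(k−s) : s ∈ {1, 2, 5, 6}, s ≤ k}:
g(0) = mex{} = 0
g(1) = mex{0} = 1
g(2) = mex{0,1} = 2
g(3) = mex{1,2} = 0
g(4) = mex{0,2} = 1
g(5) = mex{0,1} = 2
g(6) = mex{0,1,2} = 3
g(7) = mex{1,2,3} = 0
g(8) = mex{0,2,3} = 1
g(9) = mex{0,1} = 2
g(10) = mex{1,2} = 0
So g(10) = 0.
Grundy values for pile C (subtraction set {3, 6}):
g(0) = mex{} = 0
g(1) = mex{} = 0
g(2) = mex{} = 0
g(3) = mex{0} = 1
g(4) = mex{0} = 1
g(5) = mex{0} = 1
g(6) = mex{0,1} = 2
g(7) = mex{0,1} = 2
So g(7) = 2.
The value of a disjunctive sum is the nim-sum of the parts.
Combined value = 0 XOR 0 XOR 2 = 2.

2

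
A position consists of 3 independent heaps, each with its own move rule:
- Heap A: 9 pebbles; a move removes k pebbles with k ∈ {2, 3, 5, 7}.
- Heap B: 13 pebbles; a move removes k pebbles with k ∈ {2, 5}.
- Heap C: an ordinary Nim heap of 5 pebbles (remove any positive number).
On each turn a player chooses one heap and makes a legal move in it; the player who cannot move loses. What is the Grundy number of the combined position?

4

Grundy values for heap A (subtraction set {2, 3, 5, 7}):
k:     0  1  2  3  4  5  6  7  8  9
g(k):  0  0  1  1  2  2  3  3  4  0
So g(9) = 0.
For heap B, compute g(0), g(1), … with moves {2, 5}:
k:     0  1  2  3  4  5  6  7  8  9 10 11 12 13
g(k):  0  0  1  1  0  2  1  0  0  1  1  0  2  1
So g(13) = 1.
Heap C is a plain Nim heap of size 5, so its Grundy value is 5.
The value of a disjunctive sum is the nim-sum of the parts.
Combined value = 0 XOR 1 XOR 5 = 4.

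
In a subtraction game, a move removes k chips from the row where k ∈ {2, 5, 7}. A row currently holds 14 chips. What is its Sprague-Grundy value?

Compute g(0), g(1), … for moves {2, 5, 7}:
k:     0  1  2  3  4  5  6  7  8  9 10 11 12 13 14
g(k):  0  0  1  1  0  2  1  3  2  2  0  3  1  0  0
So g(14) = 0.

0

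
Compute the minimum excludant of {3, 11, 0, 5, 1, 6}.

The values 0, 1 are all present; 2 is the first non-negative integer missing from the set.

2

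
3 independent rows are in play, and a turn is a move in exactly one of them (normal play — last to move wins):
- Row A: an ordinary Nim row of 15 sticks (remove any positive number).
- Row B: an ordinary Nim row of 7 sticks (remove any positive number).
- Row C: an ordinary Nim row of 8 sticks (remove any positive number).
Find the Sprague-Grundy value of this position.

0

Row A is a plain Nim row of size 15, so its Grundy value is 15.
Row B is a plain Nim row of size 7, so its Grundy value is 7.
Row C is a plain Nim row of size 8, so its Grundy value is 8.
The value of a disjunctive sum is the nim-sum of the parts.
Combined value = 15 ⊕ 7 ⊕ 8 = 0.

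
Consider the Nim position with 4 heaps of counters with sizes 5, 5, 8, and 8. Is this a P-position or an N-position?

Nim-sum: 5 ⊕ 5 ⊕ 8 ⊕ 8 = 0.
The nim-sum is 0, so this is a P-position: the player to move is in a losing position under optimal play.

P-position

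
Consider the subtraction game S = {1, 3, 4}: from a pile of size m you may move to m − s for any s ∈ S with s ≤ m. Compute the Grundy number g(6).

2

Grundy values for subtraction set {1, 3, 4}:
g(0) = mex{} = 0
g(1) = mex{0} = 1
g(2) = mex{1} = 0
g(3) = mex{0} = 1
g(4) = mex{0,1} = 2
g(5) = mex{0,1,2} = 3
g(6) = mex{0,1,3} = 2
So g(6) = 2.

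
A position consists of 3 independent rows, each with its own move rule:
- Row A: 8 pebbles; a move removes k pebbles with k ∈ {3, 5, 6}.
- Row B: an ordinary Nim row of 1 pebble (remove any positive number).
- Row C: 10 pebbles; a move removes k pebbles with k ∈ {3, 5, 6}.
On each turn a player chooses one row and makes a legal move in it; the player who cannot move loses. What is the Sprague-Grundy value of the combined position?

For row A, compute g(0), g(1), … with moves {3, 5, 6}:
g(0) = mex{} = 0
g(1) = mex{} = 0
g(2) = mex{} = 0
g(3) = mex{0} = 1
g(4) = mex{0} = 1
g(5) = mex{0} = 1
g(6) = mex{0,1} = 2
g(7) = mex{0,1} = 2
g(8) = mex{0,1} = 2
So g(8) = 2.
Row B is a plain Nim row of size 1, so its Grundy value is 1.
Build the Grundy sequence for row C with g(k) = mex{g(k−s) : s ∈ {3, 5, 6}, s ≤ k}:
g(0) = mex{} = 0
g(1) = mex{} = 0
g(2) = mex{} = 0
g(3) = mex{0} = 1
g(4) = mex{0} = 1
g(5) = mex{0} = 1
g(6) = mex{0,1} = 2
g(7) = mex{0,1} = 2
g(8) = mex{0,1} = 2
g(9) = mex{1,2} = 0
g(10) = mex{1,2} = 0
So g(10) = 0.
By the Sprague-Grundy theorem, the Grundy value of a sum of independent games is the XOR of the component values.
Combined value = 2 XOR 1 XOR 0 = 3.

3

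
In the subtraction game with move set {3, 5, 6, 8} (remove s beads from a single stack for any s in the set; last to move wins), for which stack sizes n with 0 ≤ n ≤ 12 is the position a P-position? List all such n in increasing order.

Compute g(0), g(1), … for moves {3, 5, 6, 8}:
k:     0  1  2  3  4  5  6  7  8  9 10 11 12
g(k):  0  0  0  1  1  1  2  2  2  3  3  0  0
The P-positions (g = 0) in 0..12 are 0, 1, 2, 11, 12.

0, 1, 2, 11, 12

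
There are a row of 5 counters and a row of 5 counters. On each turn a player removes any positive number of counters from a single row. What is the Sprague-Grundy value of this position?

0

Nim-sum: 5 XOR 5 = 0.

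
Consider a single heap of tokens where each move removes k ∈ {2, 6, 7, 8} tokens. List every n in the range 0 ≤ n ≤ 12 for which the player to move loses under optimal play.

Build the Grundy sequence with g(k) = mex{g(k−s) : s ∈ {2, 6, 7, 8}, s ≤ k}:
k:     0  1  2  3  4  5  6  7  8  9 10 11 12
g(k):  0  0  1  1  0  0  1  1  2  2  3  3  2
The P-positions (g = 0) in 0..12 are 0, 1, 4, 5.

0, 1, 4, 5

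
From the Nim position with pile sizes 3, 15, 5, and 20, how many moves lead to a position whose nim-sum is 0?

1

Compute the nim-sum pairwise:
3 XOR 15 = 12
12 XOR 5 = 9
9 XOR 20 = 29
The overall nim-sum is X = 29. A pile of size p has a winning move iff p XOR X < p (reduce it to p XOR X).
  3: 3 XOR 29 = 30 ≥ 3 — no move.
  15: 15 XOR 29 = 18 ≥ 15 — no move.
  5: 5 XOR 29 = 24 ≥ 5 — no move.
  20: 20 XOR 29 = 9 < 20 — winning move (to 9).
That gives 1 winning move.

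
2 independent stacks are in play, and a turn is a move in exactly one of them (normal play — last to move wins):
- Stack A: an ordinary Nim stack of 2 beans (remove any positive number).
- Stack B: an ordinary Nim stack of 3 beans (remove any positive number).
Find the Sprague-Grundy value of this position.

Stack A is a plain Nim stack of size 2, so its Grundy value is 2.
Stack B is a plain Nim stack of size 3, so its Grundy value is 3.
The value of a disjunctive sum is the nim-sum of the parts.
Combined value = 2 XOR 3 = 1.

1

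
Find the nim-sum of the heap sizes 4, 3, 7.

Compute the nim-sum pairwise:
4 XOR 3 = 7
7 XOR 7 = 0

0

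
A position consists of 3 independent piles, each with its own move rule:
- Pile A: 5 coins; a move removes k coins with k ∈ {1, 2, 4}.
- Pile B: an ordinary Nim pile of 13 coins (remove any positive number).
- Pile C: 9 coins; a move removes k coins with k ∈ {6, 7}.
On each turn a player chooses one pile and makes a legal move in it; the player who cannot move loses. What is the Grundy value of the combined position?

14

Build the Grundy sequence for pile A with g(k) = mex{g(k−s) : s ∈ {1, 2, 4}, s ≤ k}:
k:     0  1  2  3  4  5
g(k):  0  1  2  0  1  2
So g(5) = 2.
Pile B is a plain Nim pile of size 13, so its Grundy value is 13.
Build the Grundy sequence for pile C with g(k) = mex{g(k−s) : s ∈ {6, 7}, s ≤ k}:
g(0) = mex{} = 0
g(1) = mex{} = 0
g(2) = mex{} = 0
g(3) = mex{} = 0
g(4) = mex{} = 0
g(5) = mex{} = 0
g(6) = mex{0} = 1
g(7) = mex{0} = 1
g(8) = mex{0} = 1
g(9) = mex{0} = 1
So g(9) = 1.
By the Sprague-Grundy theorem, the Grundy value of a sum of independent games is the XOR of the component values.
Combined value = 2 XOR 13 XOR 1 = 14.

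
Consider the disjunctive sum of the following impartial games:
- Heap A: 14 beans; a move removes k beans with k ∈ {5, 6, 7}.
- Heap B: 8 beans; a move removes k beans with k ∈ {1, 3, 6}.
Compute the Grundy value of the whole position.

2

Build the Grundy sequence for heap A with g(k) = mex{g(k−s) : s ∈ {5, 6, 7}, s ≤ k}:
g(0) = mex{} = 0
g(1) = mex{} = 0
g(2) = mex{} = 0
g(3) = mex{} = 0
g(4) = mex{} = 0
g(5) = mex{0} = 1
g(6) = mex{0} = 1
g(7) = mex{0} = 1
g(8) = mex{0} = 1
g(9) = mex{0} = 1
g(10) = mex{0,1} = 2
g(11) = mex{0,1} = 2
g(12) = mex{1} = 0
g(13) = mex{1} = 0
g(14) = mex{1} = 0
So g(14) = 0.
For heap B, compute g(0), g(1), … with moves {1, 3, 6}:
k:     0  1  2  3  4  5  6  7  8
g(k):  0  1  0  1  0  1  2  3  2
So g(8) = 2.
The value of a disjunctive sum is the nim-sum of the parts.
Combined value = 0 ⊕ 2 = 2.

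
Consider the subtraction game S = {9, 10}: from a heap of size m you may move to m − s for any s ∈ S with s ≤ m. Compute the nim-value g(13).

1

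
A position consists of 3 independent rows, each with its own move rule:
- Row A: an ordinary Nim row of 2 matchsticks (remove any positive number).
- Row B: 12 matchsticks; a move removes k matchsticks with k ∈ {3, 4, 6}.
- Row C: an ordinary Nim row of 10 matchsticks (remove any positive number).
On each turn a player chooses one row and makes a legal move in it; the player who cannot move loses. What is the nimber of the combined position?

9

Row A is a plain Nim row of size 2, so its Grundy value is 2.
For row B, compute g(0), g(1), … with moves {3, 4, 6}:
k:     0  1  2  3  4  5  6  7  8  9 10 11 12
g(k):  0  0  0  1  1  1  2  2  2  0  0  0  1
So g(12) = 1.
Row C is a plain Nim row of size 10, so its Grundy value is 10.
The value of a disjunctive sum is the nim-sum of the parts.
Combined value = 2 ⊕ 1 ⊕ 10 = 9.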